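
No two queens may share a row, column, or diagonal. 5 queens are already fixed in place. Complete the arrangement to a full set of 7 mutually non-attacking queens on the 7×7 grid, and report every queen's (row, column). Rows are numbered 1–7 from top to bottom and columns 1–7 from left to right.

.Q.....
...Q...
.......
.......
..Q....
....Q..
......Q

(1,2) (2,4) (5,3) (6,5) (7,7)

(1,2) (2,4) (3,6) (4,1) (5,3) (6,5) (7,7)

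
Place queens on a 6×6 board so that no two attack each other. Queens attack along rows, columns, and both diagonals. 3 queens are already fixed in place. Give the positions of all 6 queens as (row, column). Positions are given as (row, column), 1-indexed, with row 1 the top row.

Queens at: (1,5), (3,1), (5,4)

(1,5) (2,3) (3,1) (4,6) (5,4) (6,2)

Row 2: attacked by (1,5)→{4,5,6}; (3,1)→{1,2}; (5,4)→{1,4}. Safe: 3. Place at column 3.
Row 4: attacked by (1,5)→{2,5}; (2,3)→{1,3,5}; (3,1)→{1,2}; (5,4)→{3,4,5}. Safe: 6. Place at column 6.
Row 6: attacked by (1,5)→{5}; (2,3)→{3}; (3,1)→{1,4}; (4,6)→{4,6}; (5,4)→{3,4,5}. Safe: 2. Place at column 2.
Columns [5, 3, 1, 6, 4, 2], r−c [-4, -1, 2, -2, 1, 4], r+c [6, 5, 4, 10, 9, 8] are all distinct, so no two queens attack.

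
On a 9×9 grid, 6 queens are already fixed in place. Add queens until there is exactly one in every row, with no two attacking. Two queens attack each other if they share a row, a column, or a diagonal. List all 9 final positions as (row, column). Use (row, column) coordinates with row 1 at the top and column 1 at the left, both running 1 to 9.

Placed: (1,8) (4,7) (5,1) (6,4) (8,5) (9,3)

Row 2: attacked by (1,8)→{7,8,9}; (4,7)→{5,7,9}; (5,1)→{1,4}; (6,4)→{4,8}; (8,5)→{5}; (9,3)→{3}. Safe: 2, 6. Place at column 6.
Row 3: attacked by (1,8)→{6,8}; (2,6)→{5,6,7}; (4,7)→{6,7,8}; (5,1)→{1,3}; (6,4)→{1,4,7}; (8,5)→{5}; (9,3)→{3,9}. Safe: 2. Place at column 2.
Row 7: attacked by (1,8)→{2,8}; (2,6)→{1,6}; (3,2)→{2,6}; (4,7)→{4,7}; (5,1)→{1,3}; (6,4)→{3,4,5}; (8,5)→{4,5,6}; (9,3)→{1,3,5}. Safe: 9. Place at column 9.
Columns [8, 6, 2, 7, 1, 4, 9, 5, 3], r−c [-7, -4, 1, -3, 4, 2, -2, 3, 6], r+c [9, 8, 5, 11, 6, 10, 16, 13, 12] are all distinct, so no two queens attack.

(1,8) (2,6) (3,2) (4,7) (5,1) (6,4) (7,9) (8,5) (9,3)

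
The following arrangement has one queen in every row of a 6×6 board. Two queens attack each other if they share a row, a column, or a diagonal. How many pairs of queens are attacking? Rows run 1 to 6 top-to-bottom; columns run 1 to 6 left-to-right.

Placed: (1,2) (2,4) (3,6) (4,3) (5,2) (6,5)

3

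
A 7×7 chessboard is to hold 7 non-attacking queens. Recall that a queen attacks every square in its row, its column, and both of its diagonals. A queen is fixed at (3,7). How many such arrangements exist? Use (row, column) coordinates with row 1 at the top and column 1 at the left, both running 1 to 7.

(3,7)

Branch on row 1: col 1 → 1; col 2 → 1; col 3 → 1; col 4 → 1; col 6 → 2.
Sum: 1 + 1 + 1 + 1 + 2 = 6.

6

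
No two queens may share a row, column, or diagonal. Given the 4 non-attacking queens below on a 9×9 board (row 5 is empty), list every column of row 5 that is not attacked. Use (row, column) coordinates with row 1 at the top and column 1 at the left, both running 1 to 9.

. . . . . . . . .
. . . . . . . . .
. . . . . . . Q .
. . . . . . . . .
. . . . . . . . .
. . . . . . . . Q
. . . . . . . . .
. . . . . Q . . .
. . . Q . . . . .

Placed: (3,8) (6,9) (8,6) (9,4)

(3,8) attacks row 5 at column 8 and diagonals 6.
(6,9) attacks row 5 at column 9 and diagonals 8.
(8,6) attacks row 5 at column 6 and diagonals 3, 9.
(9,4) attacks row 5 at column 4 and diagonals 8.
Attacked columns: {3, 4, 6, 8, 9}. Safe: {1, 2, 5, 7}.

columns 1, 2, 5, 7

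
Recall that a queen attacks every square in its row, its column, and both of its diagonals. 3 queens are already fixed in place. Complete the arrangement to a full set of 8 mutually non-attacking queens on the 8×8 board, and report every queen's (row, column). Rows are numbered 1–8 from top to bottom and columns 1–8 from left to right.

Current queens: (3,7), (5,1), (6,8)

Row 1: attacked by (3,7)→{5,7}; (5,1)→{1,5}; (6,8)→{3,8}. Safe: 2, 4, 6. Place at column 2.
Row 2: attacked by (1,2)→{1,2,3}; (3,7)→{6,7,8}; (5,1)→{1,4}; (6,8)→{4,8}. Safe: 5. Place at column 5.
Row 4: attacked by (1,2)→{2,5}; (2,5)→{3,5,7}; (3,7)→{6,7,8}; (5,1)→{1,2}; (6,8)→{6,8}. Safe: 4. Place at column 4.
Row 7: attacked by (1,2)→{2,8}; (2,5)→{5}; (3,7)→{3,7}; (4,4)→{1,4,7}; (5,1)→{1,3}; (6,8)→{7,8}. Safe: 6. Place at column 6.
Row 8: attacked by (1,2)→{2}; (2,5)→{5}; (3,7)→{2,7}; (4,4)→{4,8}; (5,1)→{1,4}; (6,8)→{6,8}; (7,6)→{5,6,7}. Safe: 3. Place at column 3.
Columns [2, 5, 7, 4, 1, 8, 6, 3], r−c [-1, -3, -4, 0, 4, -2, 1, 5], r+c [3, 7, 10, 8, 6, 14, 13, 11] are all distinct, so no two queens attack.

(1,2) (2,5) (3,7) (4,4) (5,1) (6,8) (7,6) (8,3)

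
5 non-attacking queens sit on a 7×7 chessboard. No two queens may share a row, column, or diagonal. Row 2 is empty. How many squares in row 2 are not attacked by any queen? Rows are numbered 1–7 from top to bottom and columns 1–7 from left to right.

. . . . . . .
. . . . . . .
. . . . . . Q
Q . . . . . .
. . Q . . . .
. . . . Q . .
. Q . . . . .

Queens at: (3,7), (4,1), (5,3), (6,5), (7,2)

(3,7) attacks row 2 at column 7 and diagonals 6.
(4,1) attacks row 2 at column 1 and diagonals 3.
(5,3) attacks row 2 at column 3 and diagonals 6.
(6,5) attacks row 2 at column 5 and diagonals 1.
(7,2) attacks row 2 at column 2 and diagonals 7.
Attacked columns: {1, 2, 3, 5, 6, 7}. Safe: {4}.

1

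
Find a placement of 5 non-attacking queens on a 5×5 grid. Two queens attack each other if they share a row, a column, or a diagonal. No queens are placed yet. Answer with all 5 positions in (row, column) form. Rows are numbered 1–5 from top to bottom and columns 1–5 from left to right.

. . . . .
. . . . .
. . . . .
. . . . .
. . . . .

(1,1) (2,3) (3,5) (4,2) (5,4)

Row 1: Safe: 1, 2, 3, 4, 5. Place at column 1.
Row 2: attacked by (1,1)→{1,2}. Safe: 3, 4, 5. Place at column 3.
Row 3: attacked by (1,1)→{1,3}; (2,3)→{2,3,4}. Safe: 5. Place at column 5.
Row 4: attacked by (1,1)→{1,4}; (2,3)→{1,3,5}; (3,5)→{4,5}. Safe: 2. Place at column 2.
Row 5: attacked by (1,1)→{1,5}; (2,3)→{3}; (3,5)→{3,5}; (4,2)→{1,2,3}. Safe: 4. Place at column 4.
Columns [1, 3, 5, 2, 4], r−c [0, -1, -2, 2, 1], r+c [2, 5, 8, 6, 9] are all distinct, so no two queens attack.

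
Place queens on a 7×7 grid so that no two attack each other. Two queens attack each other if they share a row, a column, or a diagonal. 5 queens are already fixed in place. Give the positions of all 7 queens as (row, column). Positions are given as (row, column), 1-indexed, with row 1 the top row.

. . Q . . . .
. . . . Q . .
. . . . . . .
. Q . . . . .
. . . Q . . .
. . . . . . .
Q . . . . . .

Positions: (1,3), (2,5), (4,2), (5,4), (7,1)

(1,3) (2,5) (3,7) (4,2) (5,4) (6,6) (7,1)

Row 3: attacked by (1,3)→{1,3,5}; (2,5)→{4,5,6}; (4,2)→{1,2,3}; (5,4)→{2,4,6}; (7,1)→{1,5}. Safe: 7. Place at column 7.
Row 6: attacked by (1,3)→{3}; (2,5)→{1,5}; (3,7)→{4,7}; (4,2)→{2,4}; (5,4)→{3,4,5}; (7,1)→{1,2}. Safe: 6. Place at column 6.
Columns [3, 5, 7, 2, 4, 6, 1], r−c [-2, -3, -4, 2, 1, 0, 6], r+c [4, 7, 10, 6, 9, 12, 8] are all distinct, so no two queens attack.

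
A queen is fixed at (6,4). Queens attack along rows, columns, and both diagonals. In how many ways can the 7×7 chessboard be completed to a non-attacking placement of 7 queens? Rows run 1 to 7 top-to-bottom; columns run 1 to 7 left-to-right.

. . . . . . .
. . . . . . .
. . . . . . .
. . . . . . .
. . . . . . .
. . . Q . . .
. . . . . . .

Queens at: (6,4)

6

Branch on row 1: col 1 → 1; col 2 → 1; col 3 → 1; col 5 → 1; col 6 → 1; col 7 → 1.
Sum: 1 + 1 + 1 + 1 + 1 + 1 = 6.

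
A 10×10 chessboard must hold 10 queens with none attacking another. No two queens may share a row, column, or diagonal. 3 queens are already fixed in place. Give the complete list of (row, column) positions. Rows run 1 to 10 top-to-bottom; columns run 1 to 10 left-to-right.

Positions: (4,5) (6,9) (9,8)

Row 1: attacked by (4,5)→{2,5,8}; (6,9)→{4,9}; (9,8)→{8}. Safe: 1, 3, 6, 7, 10. Place at column 6.
Row 2: attacked by (1,6)→{5,6,7}; (4,5)→{3,5,7}; (6,9)→{5,9}; (9,8)→{1,8}. Safe: 2, 4, 10. Place at column 2.
Row 3: attacked by (1,6)→{4,6,8}; (2,2)→{1,2,3}; (4,5)→{4,5,6}; (6,9)→{6,9}; (9,8)→{2,8}. Safe: 7, 10. Place at column 7.
Row 5: attacked by (1,6)→{2,6,10}; (2,2)→{2,5}; (3,7)→{5,7,9}; (4,5)→{4,5,6}; (6,9)→{8,9,10}; (9,8)→{4,8}. Safe: 1, 3. Place at column 1.
Row 7: attacked by (1,6)→{6}; (2,2)→{2,7}; (3,7)→{3,7}; (4,5)→{2,5,8}; (5,1)→{1,3}; (6,9)→{8,9,10}; (9,8)→{6,8,10}. Safe: 4. Place at column 4.
Row 8: attacked by (1,6)→{6}; (2,2)→{2,8}; (3,7)→{2,7}; (4,5)→{1,5,9}; (5,1)→{1,4}; (6,9)→{7,9}; (7,4)→{3,4,5}; (9,8)→{7,8,9}. Safe: 10. Place at column 10.
Row 10: attacked by (1,6)→{6}; (2,2)→{2,10}; (3,7)→{7}; (4,5)→{5}; (5,1)→{1,6}; (6,9)→{5,9}; (7,4)→{1,4,7}; (8,10)→{8,10}; (9,8)→{7,8,9}. Safe: 3. Place at column 3.
Columns [6, 2, 7, 5, 1, 9, 4, 10, 8, 3], r−c [-5, 0, -4, -1, 4, -3, 3, -2, 1, 7], r+c [7, 4, 10, 9, 6, 15, 11, 18, 17, 13] are all distinct, so no two queens attack.

(1,6) (2,2) (3,7) (4,5) (5,1) (6,9) (7,4) (8,10) (9,8) (10,3)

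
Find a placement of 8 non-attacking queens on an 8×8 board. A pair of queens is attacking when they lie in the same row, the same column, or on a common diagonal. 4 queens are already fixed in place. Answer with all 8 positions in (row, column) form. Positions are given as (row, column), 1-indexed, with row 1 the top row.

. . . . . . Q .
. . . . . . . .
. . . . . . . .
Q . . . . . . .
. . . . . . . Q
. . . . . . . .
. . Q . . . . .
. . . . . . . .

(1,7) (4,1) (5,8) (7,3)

(1,7) (2,2) (3,4) (4,1) (5,8) (6,5) (7,3) (8,6)

Row 2: attacked by (1,7)→{6,7,8}; (4,1)→{1,3}; (5,8)→{5,8}; (7,3)→{3,8}. Safe: 2, 4. Place at column 2.
Row 3: attacked by (1,7)→{5,7}; (2,2)→{1,2,3}; (4,1)→{1,2}; (5,8)→{6,8}; (7,3)→{3,7}. Safe: 4. Place at column 4.
Row 6: attacked by (1,7)→{2,7}; (2,2)→{2,6}; (3,4)→{1,4,7}; (4,1)→{1,3}; (5,8)→{7,8}; (7,3)→{2,3,4}. Safe: 5. Place at column 5.
Row 8: attacked by (1,7)→{7}; (2,2)→{2,8}; (3,4)→{4}; (4,1)→{1,5}; (5,8)→{5,8}; (6,5)→{3,5,7}; (7,3)→{2,3,4}. Safe: 6. Place at column 6.
Columns [7, 2, 4, 1, 8, 5, 3, 6], r−c [-6, 0, -1, 3, -3, 1, 4, 2], r+c [8, 4, 7, 5, 13, 11, 10, 14] are all distinct, so no two queens attack.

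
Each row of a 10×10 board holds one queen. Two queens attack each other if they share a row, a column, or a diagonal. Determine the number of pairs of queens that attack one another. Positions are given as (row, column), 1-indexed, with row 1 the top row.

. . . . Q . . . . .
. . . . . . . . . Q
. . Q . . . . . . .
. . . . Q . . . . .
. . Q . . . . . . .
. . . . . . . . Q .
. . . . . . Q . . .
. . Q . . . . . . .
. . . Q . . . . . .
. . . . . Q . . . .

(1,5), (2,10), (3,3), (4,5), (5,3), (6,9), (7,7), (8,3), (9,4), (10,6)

Same column: (1,5)–(4,5) (column 5); (3,3)–(5,3) (column 3); (3,3)–(8,3) (column 3); (5,3)–(8,3) (column 3).
Same diagonal: (1,5)–(3,3) (|1−3| = |5−3| = 2); (3,3)–(7,7) (|3−7| = |3−7| = 4); (8,3)–(9,4) (|8−9| = |3−4| = 1).
Total attacking pairs: 7.

7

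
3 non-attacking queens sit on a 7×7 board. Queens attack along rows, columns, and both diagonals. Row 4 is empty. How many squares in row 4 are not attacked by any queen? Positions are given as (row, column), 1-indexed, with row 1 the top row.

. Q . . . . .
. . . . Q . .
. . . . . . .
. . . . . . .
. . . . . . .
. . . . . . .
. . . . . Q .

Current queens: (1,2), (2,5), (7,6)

2

(1,2) attacks row 4 at column 2 and diagonals 5.
(2,5) attacks row 4 at column 5 and diagonals 3, 7.
(7,6) attacks row 4 at column 6 and diagonals 3.
Attacked columns: {2, 3, 5, 6, 7}. Safe: {1, 4}.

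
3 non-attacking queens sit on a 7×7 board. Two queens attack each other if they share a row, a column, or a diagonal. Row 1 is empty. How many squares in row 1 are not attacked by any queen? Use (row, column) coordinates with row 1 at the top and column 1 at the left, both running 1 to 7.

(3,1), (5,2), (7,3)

3

(3,1) attacks row 1 at column 1 and diagonals 3.
(5,2) attacks row 1 at column 2 and diagonals 6.
(7,3) attacks row 1 at column 3.
Attacked columns: {1, 2, 3, 6}. Safe: {4, 5, 7}.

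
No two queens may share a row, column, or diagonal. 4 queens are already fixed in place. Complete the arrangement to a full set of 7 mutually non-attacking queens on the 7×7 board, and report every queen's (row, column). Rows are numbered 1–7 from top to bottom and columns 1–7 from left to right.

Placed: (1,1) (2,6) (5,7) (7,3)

Row 3: attacked by (1,1)→{1,3}; (2,6)→{5,6,7}; (5,7)→{5,7}; (7,3)→{3,7}. Safe: 2, 4. Place at column 4.
Row 4: attacked by (1,1)→{1,4}; (2,6)→{4,6}; (3,4)→{3,4,5}; (5,7)→{6,7}; (7,3)→{3,6}. Safe: 2. Place at column 2.
Row 6: attacked by (1,1)→{1,6}; (2,6)→{2,6}; (3,4)→{1,4,7}; (4,2)→{2,4}; (5,7)→{6,7}; (7,3)→{2,3,4}. Safe: 5. Place at column 5.
Columns [1, 6, 4, 2, 7, 5, 3], r−c [0, -4, -1, 2, -2, 1, 4], r+c [2, 8, 7, 6, 12, 11, 10] are all distinct, so no two queens attack.

(1,1) (2,6) (3,4) (4,2) (5,7) (6,5) (7,3)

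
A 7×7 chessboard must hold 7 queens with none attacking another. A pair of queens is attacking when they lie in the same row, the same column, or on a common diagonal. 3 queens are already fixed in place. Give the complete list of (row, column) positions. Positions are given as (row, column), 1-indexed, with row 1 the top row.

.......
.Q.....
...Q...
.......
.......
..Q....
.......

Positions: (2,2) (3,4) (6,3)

(1,7) (2,2) (3,4) (4,6) (5,1) (6,3) (7,5)

Row 1: attacked by (2,2)→{1,2,3}; (3,4)→{2,4,6}; (6,3)→{3}. Safe: 5, 7. Place at column 7.
Row 4: attacked by (1,7)→{4,7}; (2,2)→{2,4}; (3,4)→{3,4,5}; (6,3)→{1,3,5}. Safe: 6. Place at column 6.
Row 5: attacked by (1,7)→{3,7}; (2,2)→{2,5}; (3,4)→{2,4,6}; (4,6)→{5,6,7}; (6,3)→{2,3,4}. Safe: 1. Place at column 1.
Row 7: attacked by (1,7)→{1,7}; (2,2)→{2,7}; (3,4)→{4}; (4,6)→{3,6}; (5,1)→{1,3}; (6,3)→{2,3,4}. Safe: 5. Place at column 5.
Columns [7, 2, 4, 6, 1, 3, 5], r−c [-6, 0, -1, -2, 4, 3, 2], r+c [8, 4, 7, 10, 6, 9, 12] are all distinct, so no two queens attack.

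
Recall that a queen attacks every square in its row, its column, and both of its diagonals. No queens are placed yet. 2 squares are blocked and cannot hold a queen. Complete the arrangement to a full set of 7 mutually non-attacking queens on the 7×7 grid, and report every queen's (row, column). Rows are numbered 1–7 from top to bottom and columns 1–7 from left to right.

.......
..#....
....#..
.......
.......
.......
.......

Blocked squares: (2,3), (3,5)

Row 1: Safe: 1, 2, 3, 4, 5, 6, 7. Place at column 5.
Row 2: attacked by (1,5)→{4,5,6}. Blocked: 3. Safe: 1, 2, 7. Place at column 2.
Row 3: attacked by (1,5)→{3,5,7}; (2,2)→{1,2,3}. Blocked: 5. Safe: 4, 6. Place at column 6.
Row 4: attacked by (1,5)→{2,5}; (2,2)→{2,4}; (3,6)→{5,6,7}. Safe: 1, 3. Place at column 3.
Row 5: attacked by (1,5)→{1,5}; (2,2)→{2,5}; (3,6)→{4,6}; (4,3)→{2,3,4}. Safe: 7. Place at column 7.
Row 6: attacked by (1,5)→{5}; (2,2)→{2,6}; (3,6)→{3,6}; (4,3)→{1,3,5}; (5,7)→{6,7}. Safe: 4. Place at column 4.
Row 7: attacked by (1,5)→{5}; (2,2)→{2,7}; (3,6)→{2,6}; (4,3)→{3,6}; (5,7)→{5,7}; (6,4)→{3,4,5}. Safe: 1. Place at column 1.
Columns [5, 2, 6, 3, 7, 4, 1], r−c [-4, 0, -3, 1, -2, 2, 6], r+c [6, 4, 9, 7, 12, 10, 8] are all distinct, so no two queens attack.

(1,5) (2,2) (3,6) (4,3) (5,7) (6,4) (7,1)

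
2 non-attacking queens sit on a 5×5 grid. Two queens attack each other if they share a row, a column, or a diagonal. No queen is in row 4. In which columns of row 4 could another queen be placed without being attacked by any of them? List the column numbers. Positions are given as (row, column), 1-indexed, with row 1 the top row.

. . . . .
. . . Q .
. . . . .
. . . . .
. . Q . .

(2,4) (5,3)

(2,4) attacks row 4 at column 4 and diagonals 2.
(5,3) attacks row 4 at column 3 and diagonals 2, 4.
Attacked columns: {2, 3, 4}. Safe: {1, 5}.

columns 1, 5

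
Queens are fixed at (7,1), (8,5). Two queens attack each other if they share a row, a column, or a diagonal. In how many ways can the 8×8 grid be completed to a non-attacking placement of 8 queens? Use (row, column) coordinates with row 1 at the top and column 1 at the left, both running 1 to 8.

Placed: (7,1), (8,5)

Branch on row 1: col 2 → 0; col 3 → 1; col 4 → 1; col 6 → 1; col 8 → 0.
Sum: 0 + 1 + 1 + 1 + 0 = 3.

3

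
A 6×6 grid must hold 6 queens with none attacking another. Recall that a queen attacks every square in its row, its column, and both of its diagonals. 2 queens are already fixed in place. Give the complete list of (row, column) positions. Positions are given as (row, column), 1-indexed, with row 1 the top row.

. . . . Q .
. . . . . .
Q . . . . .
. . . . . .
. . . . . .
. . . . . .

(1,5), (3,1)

Row 2: attacked by (1,5)→{4,5,6}; (3,1)→{1,2}. Safe: 3. Place at column 3.
Row 4: attacked by (1,5)→{2,5}; (2,3)→{1,3,5}; (3,1)→{1,2}. Safe: 4, 6. Place at column 6.
Row 5: attacked by (1,5)→{1,5}; (2,3)→{3,6}; (3,1)→{1,3}; (4,6)→{5,6}. Safe: 2, 4. Place at column 4.
Row 6: attacked by (1,5)→{5}; (2,3)→{3}; (3,1)→{1,4}; (4,6)→{4,6}; (5,4)→{3,4,5}. Safe: 2. Place at column 2.
Columns [5, 3, 1, 6, 4, 2], r−c [-4, -1, 2, -2, 1, 4], r+c [6, 5, 4, 10, 9, 8] are all distinct, so no two queens attack.

(1,5) (2,3) (3,1) (4,6) (5,4) (6,2)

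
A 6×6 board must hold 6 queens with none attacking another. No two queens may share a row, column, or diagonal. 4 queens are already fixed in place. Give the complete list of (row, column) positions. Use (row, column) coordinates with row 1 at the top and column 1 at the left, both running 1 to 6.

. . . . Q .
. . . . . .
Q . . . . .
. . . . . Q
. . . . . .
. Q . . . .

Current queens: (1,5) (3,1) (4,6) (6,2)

(1,5) (2,3) (3,1) (4,6) (5,4) (6,2)

Row 2: attacked by (1,5)→{4,5,6}; (3,1)→{1,2}; (4,6)→{4,6}; (6,2)→{2,6}. Safe: 3. Place at column 3.
Row 5: attacked by (1,5)→{1,5}; (2,3)→{3,6}; (3,1)→{1,3}; (4,6)→{5,6}; (6,2)→{1,2,3}. Safe: 4. Place at column 4.
Columns [5, 3, 1, 6, 4, 2], r−c [-4, -1, 2, -2, 1, 4], r+c [6, 5, 4, 10, 9, 8] are all distinct, so no two queens attack.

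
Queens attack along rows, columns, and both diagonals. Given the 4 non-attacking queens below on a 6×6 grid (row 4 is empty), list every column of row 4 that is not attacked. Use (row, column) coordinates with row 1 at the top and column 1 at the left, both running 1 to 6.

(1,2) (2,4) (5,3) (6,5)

(1,2) attacks row 4 at column 2 and diagonals 5.
(2,4) attacks row 4 at column 4 and diagonals 2, 6.
(5,3) attacks row 4 at column 3 and diagonals 2, 4.
(6,5) attacks row 4 at column 5 and diagonals 3.
Attacked columns: {2, 3, 4, 5, 6}. Safe: {1}.

columns 1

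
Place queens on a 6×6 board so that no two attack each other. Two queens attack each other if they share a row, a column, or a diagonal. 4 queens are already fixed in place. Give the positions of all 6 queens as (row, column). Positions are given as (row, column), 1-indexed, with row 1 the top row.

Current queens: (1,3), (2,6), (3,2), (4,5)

(1,3) (2,6) (3,2) (4,5) (5,1) (6,4)

Row 5: attacked by (1,3)→{3}; (2,6)→{3,6}; (3,2)→{2,4}; (4,5)→{4,5,6}. Safe: 1. Place at column 1.
Row 6: attacked by (1,3)→{3}; (2,6)→{2,6}; (3,2)→{2,5}; (4,5)→{3,5}; (5,1)→{1,2}. Safe: 4. Place at column 4.
Columns [3, 6, 2, 5, 1, 4], r−c [-2, -4, 1, -1, 4, 2], r+c [4, 8, 5, 9, 6, 10] are all distinct, so no two queens attack.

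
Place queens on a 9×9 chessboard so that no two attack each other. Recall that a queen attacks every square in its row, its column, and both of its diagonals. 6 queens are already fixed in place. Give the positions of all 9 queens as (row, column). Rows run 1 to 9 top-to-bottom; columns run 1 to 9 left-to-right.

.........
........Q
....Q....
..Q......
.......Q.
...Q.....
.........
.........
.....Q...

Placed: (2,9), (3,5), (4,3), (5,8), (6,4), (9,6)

(1,2) (2,9) (3,5) (4,3) (5,8) (6,4) (7,7) (8,1) (9,6)

Row 1: attacked by (2,9)→{8,9}; (3,5)→{3,5,7}; (4,3)→{3,6}; (5,8)→{4,8}; (6,4)→{4,9}; (9,6)→{6}. Safe: 1, 2. Place at column 2.
Row 7: attacked by (1,2)→{2,8}; (2,9)→{4,9}; (3,5)→{1,5,9}; (4,3)→{3,6}; (5,8)→{6,8}; (6,4)→{3,4,5}; (9,6)→{4,6,8}. Safe: 7. Place at column 7.
Row 8: attacked by (1,2)→{2,9}; (2,9)→{3,9}; (3,5)→{5}; (4,3)→{3,7}; (5,8)→{5,8}; (6,4)→{2,4,6}; (7,7)→{6,7,8}; (9,6)→{5,6,7}. Safe: 1. Place at column 1.
Columns [2, 9, 5, 3, 8, 4, 7, 1, 6], r−c [-1, -7, -2, 1, -3, 2, 0, 7, 3], r+c [3, 11, 8, 7, 13, 10, 14, 9, 15] are all distinct, so no two queens attack.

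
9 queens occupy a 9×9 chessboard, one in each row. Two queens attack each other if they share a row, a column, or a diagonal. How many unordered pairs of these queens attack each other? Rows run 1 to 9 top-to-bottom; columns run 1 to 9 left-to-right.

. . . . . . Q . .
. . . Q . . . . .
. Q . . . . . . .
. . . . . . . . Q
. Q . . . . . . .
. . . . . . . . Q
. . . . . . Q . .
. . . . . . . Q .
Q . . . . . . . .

Same column: (1,7)–(7,7) (column 7); (3,2)–(5,2) (column 2); (4,9)–(6,9) (column 9).
Same diagonal: (7,7)–(8,8) (|7−8| = |7−8| = 1).
Total attacking pairs: 4.

4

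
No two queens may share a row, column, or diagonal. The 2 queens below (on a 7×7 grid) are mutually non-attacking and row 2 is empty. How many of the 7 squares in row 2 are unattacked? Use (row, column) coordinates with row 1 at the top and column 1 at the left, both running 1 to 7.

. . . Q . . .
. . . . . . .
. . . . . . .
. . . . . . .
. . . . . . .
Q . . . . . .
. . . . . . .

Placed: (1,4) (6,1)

(1,4) attacks row 2 at column 4 and diagonals 3, 5.
(6,1) attacks row 2 at column 1 and diagonals 5.
Attacked columns: {1, 3, 4, 5}. Safe: {2, 6, 7}.

3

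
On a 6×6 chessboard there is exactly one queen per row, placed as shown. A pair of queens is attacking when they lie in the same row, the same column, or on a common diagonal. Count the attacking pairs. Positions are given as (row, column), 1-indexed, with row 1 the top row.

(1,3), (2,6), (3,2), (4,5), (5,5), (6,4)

2

Same column: (4,5)–(5,5) (column 5).
Same diagonal: (5,5)–(6,4) (|5−6| = |5−4| = 1).
Total attacking pairs: 2.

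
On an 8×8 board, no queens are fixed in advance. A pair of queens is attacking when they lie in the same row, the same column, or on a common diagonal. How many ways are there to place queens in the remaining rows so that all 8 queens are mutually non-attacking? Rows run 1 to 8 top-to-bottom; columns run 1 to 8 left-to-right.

92

Branch on row 1: col 1 → 4; col 2 → 8; col 3 → 16; col 4 → 18; col 5 → 18; col 6 → 16; col 7 → 8; col 8 → 4.
Sum: 4 + 8 + 16 + 18 + 18 + 16 + 8 + 4 = 92.
(This is the classic 8-queens count.)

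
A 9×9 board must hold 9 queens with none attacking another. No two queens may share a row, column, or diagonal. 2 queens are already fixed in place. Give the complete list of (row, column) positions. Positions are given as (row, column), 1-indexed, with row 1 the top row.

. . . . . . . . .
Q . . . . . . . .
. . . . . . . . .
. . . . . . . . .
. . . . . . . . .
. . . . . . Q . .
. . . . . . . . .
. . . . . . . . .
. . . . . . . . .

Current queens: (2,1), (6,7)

(1,4) (2,1) (3,5) (4,8) (5,2) (6,7) (7,3) (8,6) (9,9)

Row 1: attacked by (2,1)→{1,2}; (6,7)→{2,7}. Safe: 3, 4, 5, 6, 8, 9. Place at column 4.
Row 3: attacked by (1,4)→{2,4,6}; (2,1)→{1,2}; (6,7)→{4,7}. Safe: 3, 5, 8, 9. Place at column 5.
Row 4: attacked by (1,4)→{1,4,7}; (2,1)→{1,3}; (3,5)→{4,5,6}; (6,7)→{5,7,9}. Safe: 2, 8. Place at column 8.
Row 5: attacked by (1,4)→{4,8}; (2,1)→{1,4}; (3,5)→{3,5,7}; (4,8)→{7,8,9}; (6,7)→{6,7,8}. Safe: 2. Place at column 2.
Row 7: attacked by (1,4)→{4}; (2,1)→{1,6}; (3,5)→{1,5,9}; (4,8)→{5,8}; (5,2)→{2,4}; (6,7)→{6,7,8}. Safe: 3. Place at column 3.
Row 8: attacked by (1,4)→{4}; (2,1)→{1,7}; (3,5)→{5}; (4,8)→{4,8}; (5,2)→{2,5}; (6,7)→{5,7,9}; (7,3)→{2,3,4}. Safe: 6. Place at column 6.
Row 9: attacked by (1,4)→{4}; (2,1)→{1,8}; (3,5)→{5}; (4,8)→{3,8}; (5,2)→{2,6}; (6,7)→{4,7}; (7,3)→{1,3,5}; (8,6)→{5,6,7}. Safe: 9. Place at column 9.
Columns [4, 1, 5, 8, 2, 7, 3, 6, 9], r−c [-3, 1, -2, -4, 3, -1, 4, 2, 0], r+c [5, 3, 8, 12, 7, 13, 10, 14, 18] are all distinct, so no two queens attack.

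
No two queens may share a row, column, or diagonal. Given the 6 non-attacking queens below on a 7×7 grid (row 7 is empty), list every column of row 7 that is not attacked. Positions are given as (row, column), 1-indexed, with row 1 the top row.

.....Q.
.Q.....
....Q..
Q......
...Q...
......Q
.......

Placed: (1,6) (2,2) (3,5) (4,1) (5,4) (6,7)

columns 3

(1,6) attacks row 7 at column 6.
(2,2) attacks row 7 at column 2 and diagonals 7.
(3,5) attacks row 7 at column 5 and diagonals 1.
(4,1) attacks row 7 at column 1 and diagonals 4.
(5,4) attacks row 7 at column 4 and diagonals 2, 6.
(6,7) attacks row 7 at column 7 and diagonals 6.
Attacked columns: {1, 2, 4, 5, 6, 7}. Safe: {3}.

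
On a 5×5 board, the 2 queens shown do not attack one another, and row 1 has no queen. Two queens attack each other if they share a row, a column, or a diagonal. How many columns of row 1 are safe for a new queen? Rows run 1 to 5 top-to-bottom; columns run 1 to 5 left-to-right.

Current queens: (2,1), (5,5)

(2,1) attacks row 1 at column 1 and diagonals 2.
(5,5) attacks row 1 at column 5 and diagonals 1.
Attacked columns: {1, 2, 5}. Safe: {3, 4}.

2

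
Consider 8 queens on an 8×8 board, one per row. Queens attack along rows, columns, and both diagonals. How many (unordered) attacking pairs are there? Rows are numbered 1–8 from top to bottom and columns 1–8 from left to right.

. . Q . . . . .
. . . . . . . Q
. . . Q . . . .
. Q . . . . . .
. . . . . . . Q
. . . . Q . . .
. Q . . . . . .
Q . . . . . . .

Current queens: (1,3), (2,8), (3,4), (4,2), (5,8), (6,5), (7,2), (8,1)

Same column: (2,8)–(5,8) (column 8); (4,2)–(7,2) (column 2).
Same diagonal: (7,2)–(8,1) (|7−8| = |2−1| = 1).
Total attacking pairs: 3.

3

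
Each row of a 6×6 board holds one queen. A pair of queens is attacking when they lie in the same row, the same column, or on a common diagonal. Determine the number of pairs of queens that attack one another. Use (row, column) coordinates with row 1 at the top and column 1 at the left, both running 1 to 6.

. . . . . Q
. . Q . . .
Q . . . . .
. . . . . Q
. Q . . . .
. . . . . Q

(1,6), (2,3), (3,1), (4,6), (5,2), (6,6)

4

Same column: (1,6)–(4,6) (column 6); (1,6)–(6,6) (column 6); (4,6)–(6,6) (column 6).
Same diagonal: (1,6)–(5,2) (|1−5| = |6−2| = 4).
Total attacking pairs: 4.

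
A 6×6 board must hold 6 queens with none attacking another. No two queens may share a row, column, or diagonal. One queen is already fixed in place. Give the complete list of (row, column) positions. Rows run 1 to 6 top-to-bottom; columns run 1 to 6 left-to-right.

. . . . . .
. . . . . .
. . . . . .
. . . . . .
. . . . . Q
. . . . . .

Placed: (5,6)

(1,4) (2,1) (3,5) (4,2) (5,6) (6,3)

Row 1: attacked by (5,6)→{2,6}. Safe: 1, 3, 4, 5. Place at column 4.
Row 2: attacked by (1,4)→{3,4,5}; (5,6)→{3,6}. Safe: 1, 2. Place at column 1.
Row 3: attacked by (1,4)→{2,4,6}; (2,1)→{1,2}; (5,6)→{4,6}. Safe: 3, 5. Place at column 5.
Row 4: attacked by (1,4)→{1,4}; (2,1)→{1,3}; (3,5)→{4,5,6}; (5,6)→{5,6}. Safe: 2. Place at column 2.
Row 6: attacked by (1,4)→{4}; (2,1)→{1,5}; (3,5)→{2,5}; (4,2)→{2,4}; (5,6)→{5,6}. Safe: 3. Place at column 3.
Columns [4, 1, 5, 2, 6, 3], r−c [-3, 1, -2, 2, -1, 3], r+c [5, 3, 8, 6, 11, 9] are all distinct, so no two queens attack.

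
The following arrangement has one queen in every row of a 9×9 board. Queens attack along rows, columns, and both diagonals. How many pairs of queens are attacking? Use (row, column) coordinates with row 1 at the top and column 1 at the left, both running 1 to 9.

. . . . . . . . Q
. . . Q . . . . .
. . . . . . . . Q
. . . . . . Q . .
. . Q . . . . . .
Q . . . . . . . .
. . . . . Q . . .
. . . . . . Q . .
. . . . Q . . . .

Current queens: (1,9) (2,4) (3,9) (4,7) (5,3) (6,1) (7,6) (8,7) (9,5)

Same column: (1,9)–(3,9) (column 9); (4,7)–(8,7) (column 7).
Same diagonal: (7,6)–(8,7) (|7−8| = |6−7| = 1).
Total attacking pairs: 3.

3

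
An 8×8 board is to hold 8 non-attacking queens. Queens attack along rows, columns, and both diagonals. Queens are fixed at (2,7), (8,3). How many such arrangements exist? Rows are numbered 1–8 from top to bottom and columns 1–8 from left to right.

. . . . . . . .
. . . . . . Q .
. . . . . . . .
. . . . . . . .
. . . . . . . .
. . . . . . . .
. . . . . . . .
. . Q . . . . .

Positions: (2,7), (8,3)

Branch on row 1: col 1 → 2; col 2 → 1; col 4 → 1; col 5 → 1.
Sum: 2 + 1 + 1 + 1 = 5.

5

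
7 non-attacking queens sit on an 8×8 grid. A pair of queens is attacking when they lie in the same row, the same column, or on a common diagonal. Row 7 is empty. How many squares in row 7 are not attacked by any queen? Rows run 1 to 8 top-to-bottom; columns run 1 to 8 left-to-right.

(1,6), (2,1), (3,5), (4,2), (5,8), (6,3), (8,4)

(1,6) attacks row 7 at column 6.
(2,1) attacks row 7 at column 1 and diagonals 6.
(3,5) attacks row 7 at column 5 and diagonals 1.
(4,2) attacks row 7 at column 2 and diagonals 5.
(5,8) attacks row 7 at column 8 and diagonals 6.
(6,3) attacks row 7 at column 3 and diagonals 2, 4.
(8,4) attacks row 7 at column 4 and diagonals 3, 5.
Attacked columns: {1, 2, 3, 4, 5, 6, 8}. Safe: {7}.

1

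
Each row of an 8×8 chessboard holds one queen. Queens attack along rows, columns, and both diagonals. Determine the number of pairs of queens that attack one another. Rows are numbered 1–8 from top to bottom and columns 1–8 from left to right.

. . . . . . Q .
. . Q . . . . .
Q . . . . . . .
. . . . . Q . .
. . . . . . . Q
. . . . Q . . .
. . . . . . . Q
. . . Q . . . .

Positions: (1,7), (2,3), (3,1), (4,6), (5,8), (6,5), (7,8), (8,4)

2

Same column: (5,8)–(7,8) (column 8).
Same diagonal: (2,3)–(7,8) (|2−7| = |3−8| = 5).
Total attacking pairs: 2.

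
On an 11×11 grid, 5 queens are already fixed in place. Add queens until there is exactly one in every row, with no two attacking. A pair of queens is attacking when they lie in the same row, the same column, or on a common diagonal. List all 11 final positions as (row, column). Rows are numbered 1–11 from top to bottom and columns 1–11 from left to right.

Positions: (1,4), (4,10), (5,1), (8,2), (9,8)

(1,4) (2,7) (3,5) (4,10) (5,1) (6,6) (7,11) (8,2) (9,8) (10,3) (11,9)

Row 2: attacked by (1,4)→{3,4,5}; (4,10)→{8,10}; (5,1)→{1,4}; (8,2)→{2,8}; (9,8)→{1,8}. Safe: 6, 7, 9, 11. Place at column 7.
Row 3: attacked by (1,4)→{2,4,6}; (2,7)→{6,7,8}; (4,10)→{9,10,11}; (5,1)→{1,3}; (8,2)→{2,7}; (9,8)→{2,8}. Safe: 5. Place at column 5.
Row 6: attacked by (1,4)→{4,9}; (2,7)→{3,7,11}; (3,5)→{2,5,8}; (4,10)→{8,10}; (5,1)→{1,2}; (8,2)→{2,4}; (9,8)→{5,8,11}. Safe: 6. Place at column 6.
Row 7: attacked by (1,4)→{4,10}; (2,7)→{2,7}; (3,5)→{1,5,9}; (4,10)→{7,10}; (5,1)→{1,3}; (6,6)→{5,6,7}; (8,2)→{1,2,3}; (9,8)→{6,8,10}. Safe: 11. Place at column 11.
Row 10: attacked by (1,4)→{4}; (2,7)→{7}; (3,5)→{5}; (4,10)→{4,10}; (5,1)→{1,6}; (6,6)→{2,6,10}; (7,11)→{8,11}; (8,2)→{2,4}; (9,8)→{7,8,9}. Safe: 3. Place at column 3.
Row 11: attacked by (1,4)→{4}; (2,7)→{7}; (3,5)→{5}; (4,10)→{3,10}; (5,1)→{1,7}; (6,6)→{1,6,11}; (7,11)→{7,11}; (8,2)→{2,5}; (9,8)→{6,8,10}; (10,3)→{2,3,4}. Safe: 9. Place at column 9.
Columns [4, 7, 5, 10, 1, 6, 11, 2, 8, 3, 9], r−c [-3, -5, -2, -6, 4, 0, -4, 6, 1, 7, 2], r+c [5, 9, 8, 14, 6, 12, 18, 10, 17, 13, 20] are all distinct, so no two queens attack.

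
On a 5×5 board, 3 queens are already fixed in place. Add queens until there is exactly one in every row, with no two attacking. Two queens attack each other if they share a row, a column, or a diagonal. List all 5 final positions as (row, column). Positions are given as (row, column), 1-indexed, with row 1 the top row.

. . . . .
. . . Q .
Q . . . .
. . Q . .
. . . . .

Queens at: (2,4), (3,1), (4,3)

(1,2) (2,4) (3,1) (4,3) (5,5)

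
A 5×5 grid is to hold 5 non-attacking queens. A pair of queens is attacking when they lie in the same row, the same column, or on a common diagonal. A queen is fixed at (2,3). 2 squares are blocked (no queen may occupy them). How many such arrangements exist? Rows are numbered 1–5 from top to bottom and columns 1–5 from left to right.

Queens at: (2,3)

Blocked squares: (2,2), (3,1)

1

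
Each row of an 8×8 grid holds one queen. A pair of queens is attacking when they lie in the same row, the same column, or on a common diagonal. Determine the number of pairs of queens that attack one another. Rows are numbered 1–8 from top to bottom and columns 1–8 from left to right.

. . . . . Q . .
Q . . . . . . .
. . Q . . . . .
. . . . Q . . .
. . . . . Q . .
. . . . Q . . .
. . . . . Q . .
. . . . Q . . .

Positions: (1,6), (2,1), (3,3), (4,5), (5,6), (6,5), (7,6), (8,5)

12

Same column: (1,6)–(5,6) (column 6); (1,6)–(7,6) (column 6); (4,5)–(6,5) (column 5); (4,5)–(8,5) (column 5); (5,6)–(7,6) (column 6); (6,5)–(8,5) (column 5).
Same diagonal: (2,1)–(6,5) (|2−6| = |1−5| = 4); (2,1)–(7,6) (|2−7| = |1−6| = 5); (4,5)–(5,6) (|4−5| = |5−6| = 1); (5,6)–(6,5) (|5−6| = |6−5| = 1); (6,5)–(7,6) (|6−7| = |5−6| = 1); (7,6)–(8,5) (|7−8| = |6−5| = 1).
Total attacking pairs: 12.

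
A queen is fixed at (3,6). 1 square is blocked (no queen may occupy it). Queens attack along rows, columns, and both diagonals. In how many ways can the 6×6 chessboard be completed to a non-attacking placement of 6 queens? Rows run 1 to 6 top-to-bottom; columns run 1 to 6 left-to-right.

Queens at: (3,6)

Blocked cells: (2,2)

Branch on row 1: col 1 → 0; col 2 → 1; col 3 → 0; col 5 → 0.
Sum: 0 + 1 + 0 + 0 = 1.

1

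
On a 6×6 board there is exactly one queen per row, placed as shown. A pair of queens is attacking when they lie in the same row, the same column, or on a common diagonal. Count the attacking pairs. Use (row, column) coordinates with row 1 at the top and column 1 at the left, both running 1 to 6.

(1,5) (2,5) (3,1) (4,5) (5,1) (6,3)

6

Same column: (1,5)–(2,5) (column 5); (1,5)–(4,5) (column 5); (2,5)–(4,5) (column 5); (3,1)–(5,1) (column 1).
Same diagonal: (1,5)–(5,1) (|1−5| = |5−1| = 4); (4,5)–(6,3) (|4−6| = |5−3| = 2).
Total attacking pairs: 6.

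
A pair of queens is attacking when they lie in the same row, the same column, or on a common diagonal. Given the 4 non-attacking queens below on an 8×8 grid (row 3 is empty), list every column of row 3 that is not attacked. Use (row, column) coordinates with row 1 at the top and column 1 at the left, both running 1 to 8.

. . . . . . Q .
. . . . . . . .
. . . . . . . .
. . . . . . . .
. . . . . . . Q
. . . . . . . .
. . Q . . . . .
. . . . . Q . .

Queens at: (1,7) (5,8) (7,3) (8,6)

columns 2, 4

(1,7) attacks row 3 at column 7 and diagonals 5.
(5,8) attacks row 3 at column 8 and diagonals 6.
(7,3) attacks row 3 at column 3 and diagonals 7.
(8,6) attacks row 3 at column 6 and diagonals 1.
Attacked columns: {1, 3, 5, 6, 7, 8}. Safe: {2, 4}.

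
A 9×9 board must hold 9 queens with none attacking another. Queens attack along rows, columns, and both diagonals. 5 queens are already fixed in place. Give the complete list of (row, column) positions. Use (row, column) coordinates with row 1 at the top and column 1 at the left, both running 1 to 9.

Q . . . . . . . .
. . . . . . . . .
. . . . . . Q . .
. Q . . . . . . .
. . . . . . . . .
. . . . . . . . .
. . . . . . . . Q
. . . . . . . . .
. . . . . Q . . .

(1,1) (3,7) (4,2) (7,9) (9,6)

(1,1) (2,3) (3,7) (4,2) (5,8) (6,5) (7,9) (8,4) (9,6)

Row 2: attacked by (1,1)→{1,2}; (3,7)→{6,7,8}; (4,2)→{2,4}; (7,9)→{4,9}; (9,6)→{6}. Safe: 3, 5. Place at column 3.
Row 5: attacked by (1,1)→{1,5}; (2,3)→{3,6}; (3,7)→{5,7,9}; (4,2)→{1,2,3}; (7,9)→{7,9}; (9,6)→{2,6}. Safe: 4, 8. Place at column 8.
Row 6: attacked by (1,1)→{1,6}; (2,3)→{3,7}; (3,7)→{4,7}; (4,2)→{2,4}; (5,8)→{7,8,9}; (7,9)→{8,9}; (9,6)→{3,6,9}. Safe: 5. Place at column 5.
Row 8: attacked by (1,1)→{1,8}; (2,3)→{3,9}; (3,7)→{2,7}; (4,2)→{2,6}; (5,8)→{5,8}; (6,5)→{3,5,7}; (7,9)→{8,9}; (9,6)→{5,6,7}. Safe: 4. Place at column 4.
Columns [1, 3, 7, 2, 8, 5, 9, 4, 6], r−c [0, -1, -4, 2, -3, 1, -2, 4, 3], r+c [2, 5, 10, 6, 13, 11, 16, 12, 15] are all distinct, so no two queens attack.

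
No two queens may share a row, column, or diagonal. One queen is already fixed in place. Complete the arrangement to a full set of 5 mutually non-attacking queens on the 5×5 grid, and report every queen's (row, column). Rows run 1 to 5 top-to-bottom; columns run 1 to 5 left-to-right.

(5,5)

(1,2) (2,4) (3,1) (4,3) (5,5)

Row 1: attacked by (5,5)→{1,5}. Safe: 2, 3, 4. Place at column 2.
Row 2: attacked by (1,2)→{1,2,3}; (5,5)→{2,5}. Safe: 4. Place at column 4.
Row 3: attacked by (1,2)→{2,4}; (2,4)→{3,4,5}; (5,5)→{3,5}. Safe: 1. Place at column 1.
Row 4: attacked by (1,2)→{2,5}; (2,4)→{2,4}; (3,1)→{1,2}; (5,5)→{4,5}. Safe: 3. Place at column 3.
Columns [2, 4, 1, 3, 5], r−c [-1, -2, 2, 1, 0], r+c [3, 6, 4, 7, 10] are all distinct, so no two queens attack.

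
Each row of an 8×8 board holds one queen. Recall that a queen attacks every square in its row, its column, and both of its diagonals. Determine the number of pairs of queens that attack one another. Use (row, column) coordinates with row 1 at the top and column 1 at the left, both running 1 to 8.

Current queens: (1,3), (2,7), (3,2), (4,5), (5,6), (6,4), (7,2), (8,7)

Same column: (2,7)–(8,7) (column 7); (3,2)–(7,2) (column 2).
Same diagonal: (2,7)–(4,5) (|2−4| = |7−5| = 2); (2,7)–(7,2) (|2−7| = |7−2| = 5); (3,2)–(8,7) (|3−8| = |2−7| = 5); (4,5)–(5,6) (|4−5| = |5−6| = 1); (4,5)–(7,2) (|4−7| = |5−2| = 3).
Total attacking pairs: 7.

7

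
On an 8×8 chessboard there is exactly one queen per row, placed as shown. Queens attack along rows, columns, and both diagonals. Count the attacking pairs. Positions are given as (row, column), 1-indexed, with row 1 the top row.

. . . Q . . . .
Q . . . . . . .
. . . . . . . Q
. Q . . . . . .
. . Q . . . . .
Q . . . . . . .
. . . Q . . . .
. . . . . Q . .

6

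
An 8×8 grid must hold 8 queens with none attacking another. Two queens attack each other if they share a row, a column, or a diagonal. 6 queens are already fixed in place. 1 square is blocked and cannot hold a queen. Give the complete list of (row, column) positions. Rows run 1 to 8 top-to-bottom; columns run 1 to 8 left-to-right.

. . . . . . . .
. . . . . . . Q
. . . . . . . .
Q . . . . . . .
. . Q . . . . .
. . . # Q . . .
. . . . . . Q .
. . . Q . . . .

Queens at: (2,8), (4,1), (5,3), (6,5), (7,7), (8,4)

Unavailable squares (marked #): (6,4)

Row 1: attacked by (2,8)→{7,8}; (4,1)→{1,4}; (5,3)→{3,7}; (6,5)→{5}; (7,7)→{1,7}; (8,4)→{4}. Safe: 2, 6. Place at column 2.
Row 3: attacked by (1,2)→{2,4}; (2,8)→{7,8}; (4,1)→{1,2}; (5,3)→{1,3,5}; (6,5)→{2,5,8}; (7,7)→{3,7}; (8,4)→{4}. Safe: 6. Place at column 6.
Columns [2, 8, 6, 1, 3, 5, 7, 4], r−c [-1, -6, -3, 3, 2, 1, 0, 4], r+c [3, 10, 9, 5, 8, 11, 14, 12] are all distinct, so no two queens attack.

(1,2) (2,8) (3,6) (4,1) (5,3) (6,5) (7,7) (8,4)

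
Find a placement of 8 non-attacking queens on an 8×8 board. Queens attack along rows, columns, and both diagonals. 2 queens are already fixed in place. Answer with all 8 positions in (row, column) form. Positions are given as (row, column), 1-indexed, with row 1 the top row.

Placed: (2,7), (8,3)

(1,2) (2,7) (3,5) (4,8) (5,1) (6,4) (7,6) (8,3)

Row 1: attacked by (2,7)→{6,7,8}; (8,3)→{3}. Safe: 1, 2, 4, 5. Place at column 2.
Row 3: attacked by (1,2)→{2,4}; (2,7)→{6,7,8}; (8,3)→{3,8}. Safe: 1, 5. Place at column 5.
Row 4: attacked by (1,2)→{2,5}; (2,7)→{5,7}; (3,5)→{4,5,6}; (8,3)→{3,7}. Safe: 1, 8. Place at column 8.
Row 5: attacked by (1,2)→{2,6}; (2,7)→{4,7}; (3,5)→{3,5,7}; (4,8)→{7,8}; (8,3)→{3,6}. Safe: 1. Place at column 1.
Row 6: attacked by (1,2)→{2,7}; (2,7)→{3,7}; (3,5)→{2,5,8}; (4,8)→{6,8}; (5,1)→{1,2}; (8,3)→{1,3,5}. Safe: 4. Place at column 4.
Row 7: attacked by (1,2)→{2,8}; (2,7)→{2,7}; (3,5)→{1,5}; (4,8)→{5,8}; (5,1)→{1,3}; (6,4)→{3,4,5}; (8,3)→{2,3,4}. Safe: 6. Place at column 6.
Columns [2, 7, 5, 8, 1, 4, 6, 3], r−c [-1, -5, -2, -4, 4, 2, 1, 5], r+c [3, 9, 8, 12, 6, 10, 13, 11] are all distinct, so no two queens attack.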